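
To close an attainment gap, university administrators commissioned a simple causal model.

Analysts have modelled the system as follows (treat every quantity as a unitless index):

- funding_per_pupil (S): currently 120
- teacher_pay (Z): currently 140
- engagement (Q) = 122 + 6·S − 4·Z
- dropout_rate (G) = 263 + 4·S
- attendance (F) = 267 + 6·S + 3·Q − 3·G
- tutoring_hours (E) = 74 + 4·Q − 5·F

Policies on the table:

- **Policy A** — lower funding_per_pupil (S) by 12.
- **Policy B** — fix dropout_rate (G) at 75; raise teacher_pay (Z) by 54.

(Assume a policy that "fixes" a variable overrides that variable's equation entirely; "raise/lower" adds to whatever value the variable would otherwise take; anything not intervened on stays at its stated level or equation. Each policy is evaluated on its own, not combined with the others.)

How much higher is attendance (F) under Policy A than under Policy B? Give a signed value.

Policy A (S − 12):
  S = 120 − 12 = 108
  Z = 140
  Q = 122 + 6·108 − 4·140 = 210
  G = 263 + 4·108 = 695
  F = 267 + 6·108 + 3·210 − 3·695 = -540
Policy B (G := 75, Z + 54):
  S = 120
  Z = 140 + 54 = 194
  Q = 122 + 6·120 − 4·194 = 66
  G = 75
  F = 267 + 6·120 + 3·66 − 3·75 = 960
F: -540 − 960 = -1500

-1500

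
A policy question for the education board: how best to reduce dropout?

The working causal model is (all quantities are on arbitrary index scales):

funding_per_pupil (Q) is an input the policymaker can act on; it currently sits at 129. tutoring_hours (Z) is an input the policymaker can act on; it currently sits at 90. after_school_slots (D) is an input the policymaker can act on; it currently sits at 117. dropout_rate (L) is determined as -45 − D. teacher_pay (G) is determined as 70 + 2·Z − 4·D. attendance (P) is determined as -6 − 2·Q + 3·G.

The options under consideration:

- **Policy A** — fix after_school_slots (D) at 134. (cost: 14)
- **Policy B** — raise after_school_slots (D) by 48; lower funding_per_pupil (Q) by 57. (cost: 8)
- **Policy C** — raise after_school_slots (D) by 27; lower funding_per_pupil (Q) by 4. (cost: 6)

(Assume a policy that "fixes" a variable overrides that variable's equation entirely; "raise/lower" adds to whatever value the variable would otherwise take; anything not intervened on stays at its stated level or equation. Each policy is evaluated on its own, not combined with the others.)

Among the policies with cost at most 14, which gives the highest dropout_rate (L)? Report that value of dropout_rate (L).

Policy A (D := 134):
  D = 134
  L = -45 − 134 = -179
Policy B (D + 48, Q − 57):
  D = 117 + 48 = 165
  L = -45 − 165 = -210
Policy C (D + 27, Q − 4):
  D = 117 + 27 = 144
  L = -45 − 144 = -189
Comparing — Policy A: L=-179, Policy B: L=-210, Policy C: L=-189. Highest is -179 (Policy A).

-179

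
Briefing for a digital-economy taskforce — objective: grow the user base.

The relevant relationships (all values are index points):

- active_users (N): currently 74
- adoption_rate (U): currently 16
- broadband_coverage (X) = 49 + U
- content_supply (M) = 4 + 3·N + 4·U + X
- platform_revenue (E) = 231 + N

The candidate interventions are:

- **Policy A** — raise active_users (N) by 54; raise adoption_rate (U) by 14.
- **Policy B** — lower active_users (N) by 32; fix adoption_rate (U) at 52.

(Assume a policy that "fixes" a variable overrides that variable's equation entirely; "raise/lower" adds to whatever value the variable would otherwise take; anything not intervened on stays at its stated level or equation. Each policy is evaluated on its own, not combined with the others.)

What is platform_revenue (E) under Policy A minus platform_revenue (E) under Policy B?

86

Policy A (N + 54, U + 14):
  N = 74 + 54 = 128
  E = 231 + 128 = 359
Policy B (N − 32, U := 52):
  N = 74 − 32 = 42
  E = 231 + 42 = 273
E: 359 − 273 = 86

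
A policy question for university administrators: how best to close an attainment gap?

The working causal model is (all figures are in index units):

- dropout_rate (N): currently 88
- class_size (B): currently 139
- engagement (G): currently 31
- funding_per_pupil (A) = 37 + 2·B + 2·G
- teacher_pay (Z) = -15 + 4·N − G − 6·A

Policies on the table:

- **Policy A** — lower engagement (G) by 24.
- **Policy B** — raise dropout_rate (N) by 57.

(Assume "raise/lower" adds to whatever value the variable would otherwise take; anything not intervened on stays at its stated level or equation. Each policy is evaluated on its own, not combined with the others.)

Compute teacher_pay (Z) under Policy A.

Policy A (G − 24):
  N = 88
  B = 139
  G = 31 − 24 = 7
  A = 37 + 2·139 + 2·7 = 329
  Z = -15 + 4·88 − 7 − 6·329 = -1644

-1644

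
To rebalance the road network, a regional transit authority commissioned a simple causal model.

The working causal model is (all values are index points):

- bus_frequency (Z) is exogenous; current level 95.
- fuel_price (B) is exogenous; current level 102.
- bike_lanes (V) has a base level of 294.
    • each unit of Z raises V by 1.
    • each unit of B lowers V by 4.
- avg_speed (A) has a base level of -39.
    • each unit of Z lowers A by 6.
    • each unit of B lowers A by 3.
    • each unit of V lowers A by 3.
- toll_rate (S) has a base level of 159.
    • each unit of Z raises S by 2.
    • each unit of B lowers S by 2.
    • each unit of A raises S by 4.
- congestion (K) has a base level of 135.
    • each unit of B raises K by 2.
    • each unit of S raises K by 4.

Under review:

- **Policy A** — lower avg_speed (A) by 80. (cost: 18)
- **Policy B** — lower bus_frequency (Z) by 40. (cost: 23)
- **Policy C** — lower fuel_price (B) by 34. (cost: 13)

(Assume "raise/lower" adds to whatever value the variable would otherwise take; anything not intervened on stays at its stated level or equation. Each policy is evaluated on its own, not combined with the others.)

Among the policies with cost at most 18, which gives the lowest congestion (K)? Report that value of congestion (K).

-17501

Policy A (A − 80):
  Z = 95
  B = 102
  V = 294 + 95 − 4·102 = -19
  A = -39 − 6·95 − 3·102 − 3·(-19) (−80 from intervention) = -938
  S = 159 + 2·95 − 2·102 + 4·(-938) = -3607
  K = 135 + 2·102 + 4·(-3607) = -14089
Policy C (B − 34):
  Z = 95
  B = 102 − 34 = 68
  V = 294 + 95 − 4·68 = 117
  A = -39 − 6·95 − 3·68 − 3·117 = -1164
  S = 159 + 2·95 − 2·68 + 4·(-1164) = -4443
  K = 135 + 2·68 + 4·(-4443) = -17501
Comparing — Policy A: K=-14089, Policy C: K=-17501. Lowest is -17501 (Policy C).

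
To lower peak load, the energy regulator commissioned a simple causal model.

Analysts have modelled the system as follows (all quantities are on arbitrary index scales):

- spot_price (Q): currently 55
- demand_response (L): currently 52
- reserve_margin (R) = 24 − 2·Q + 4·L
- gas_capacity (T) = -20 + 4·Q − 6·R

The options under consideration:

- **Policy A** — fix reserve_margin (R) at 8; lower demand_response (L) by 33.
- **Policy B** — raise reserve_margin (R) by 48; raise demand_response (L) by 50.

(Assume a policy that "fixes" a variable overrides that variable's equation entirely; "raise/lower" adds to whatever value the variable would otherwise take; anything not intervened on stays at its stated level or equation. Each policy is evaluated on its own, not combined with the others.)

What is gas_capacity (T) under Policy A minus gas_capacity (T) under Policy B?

2172

Policy A (R := 8, L − 33):
  Q = 55
  L = 52 − 33 = 19
  R = 8
  T = -20 + 4·55 − 6·8 = 152
Policy B (R + 48, L + 50):
  Q = 55
  L = 52 + 50 = 102
  R = 24 − 2·55 + 4·102 (+48 from intervention) = 370
  T = -20 + 4·55 − 6·370 = -2020
T: 152 − (-2020) = 2172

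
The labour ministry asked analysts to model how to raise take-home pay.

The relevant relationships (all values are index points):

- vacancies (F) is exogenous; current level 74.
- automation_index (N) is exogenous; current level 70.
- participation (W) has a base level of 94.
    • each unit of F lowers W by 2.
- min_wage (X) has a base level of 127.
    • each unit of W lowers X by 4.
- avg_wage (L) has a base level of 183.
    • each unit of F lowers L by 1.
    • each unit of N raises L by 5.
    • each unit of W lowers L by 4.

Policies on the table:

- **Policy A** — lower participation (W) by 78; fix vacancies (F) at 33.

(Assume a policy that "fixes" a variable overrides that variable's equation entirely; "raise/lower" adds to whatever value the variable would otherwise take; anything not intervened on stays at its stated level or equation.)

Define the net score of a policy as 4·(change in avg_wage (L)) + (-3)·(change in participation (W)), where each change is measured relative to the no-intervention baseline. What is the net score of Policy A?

Baseline:
  F = 74
  N = 70
  W = 94 − 2·74 = -54
  L = 183 − 74 + 5·70 − 4·(-54) = 675
Policy A (W − 78, F := 33):
  F = 33
  N = 70
  W = 94 − 2·33 (−78 from intervention) = -50
  L = 183 − 33 + 5·70 − 4·(-50) = 700
ΔL = 700 − 675 = 25; ΔW = -50 − (-54) = 4
Score = 4·25 + (-3)·4 = 88

88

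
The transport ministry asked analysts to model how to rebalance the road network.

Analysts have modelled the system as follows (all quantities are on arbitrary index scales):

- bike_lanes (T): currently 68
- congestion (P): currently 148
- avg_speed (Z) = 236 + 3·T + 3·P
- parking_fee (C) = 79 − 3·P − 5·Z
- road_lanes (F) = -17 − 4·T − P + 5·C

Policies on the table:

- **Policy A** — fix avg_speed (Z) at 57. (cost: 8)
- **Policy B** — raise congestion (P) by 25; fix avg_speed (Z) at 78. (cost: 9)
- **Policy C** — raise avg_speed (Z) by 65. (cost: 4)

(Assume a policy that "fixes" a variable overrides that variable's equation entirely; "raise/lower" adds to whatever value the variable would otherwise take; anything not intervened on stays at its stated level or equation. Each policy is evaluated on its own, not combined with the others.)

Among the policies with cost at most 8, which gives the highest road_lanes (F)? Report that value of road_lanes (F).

Policy A (Z := 57):
  T = 68
  P = 148
  Z = 57
  C = 79 − 3·148 − 5·57 = -650
  F = -17 − 4·68 − 148 + 5·(-650) = -3687
Policy C (Z + 65):
  T = 68
  P = 148
  Z = 236 + 3·68 + 3·148 (+65 from intervention) = 949
  C = 79 − 3·148 − 5·949 = -5110
  F = -17 − 4·68 − 148 + 5·(-5110) = -25987
Comparing — Policy A: F=-3687, Policy C: F=-25987. Highest is -3687 (Policy A).

-3687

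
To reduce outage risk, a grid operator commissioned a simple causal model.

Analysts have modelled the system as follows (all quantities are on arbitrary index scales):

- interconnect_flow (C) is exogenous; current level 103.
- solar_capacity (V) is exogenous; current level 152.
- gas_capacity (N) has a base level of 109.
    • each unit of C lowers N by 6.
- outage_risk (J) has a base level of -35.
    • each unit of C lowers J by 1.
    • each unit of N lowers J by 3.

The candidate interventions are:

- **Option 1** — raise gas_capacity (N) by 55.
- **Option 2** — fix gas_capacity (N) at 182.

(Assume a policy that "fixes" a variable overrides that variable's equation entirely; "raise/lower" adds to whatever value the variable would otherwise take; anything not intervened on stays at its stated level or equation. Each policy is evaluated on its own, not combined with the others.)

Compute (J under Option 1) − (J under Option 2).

Option 1 (N + 55):
  C = 103
  N = 109 − 6·103 (+55 from intervention) = -454
  J = -35 − 103 − 3·(-454) = 1224
Option 2 (N := 182):
  C = 103
  N = 182
  J = -35 − 103 − 3·182 = -684
J: 1224 − (-684) = 1908

1908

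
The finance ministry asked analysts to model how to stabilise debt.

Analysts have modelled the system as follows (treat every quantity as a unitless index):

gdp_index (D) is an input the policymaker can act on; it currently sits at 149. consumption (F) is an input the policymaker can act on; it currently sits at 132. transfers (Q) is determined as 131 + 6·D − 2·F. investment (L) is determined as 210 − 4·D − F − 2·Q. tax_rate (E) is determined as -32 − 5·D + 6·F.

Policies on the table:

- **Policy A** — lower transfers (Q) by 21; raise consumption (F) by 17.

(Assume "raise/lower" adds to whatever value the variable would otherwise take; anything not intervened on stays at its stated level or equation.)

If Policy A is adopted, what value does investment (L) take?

Policy A (Q − 21, F + 17):
  D = 149
  F = 132 + 17 = 149
  Q = 131 + 6·149 − 2·149 (−21 from intervention) = 706
  L = 210 − 4·149 − 149 − 2·706 = -1947

-1947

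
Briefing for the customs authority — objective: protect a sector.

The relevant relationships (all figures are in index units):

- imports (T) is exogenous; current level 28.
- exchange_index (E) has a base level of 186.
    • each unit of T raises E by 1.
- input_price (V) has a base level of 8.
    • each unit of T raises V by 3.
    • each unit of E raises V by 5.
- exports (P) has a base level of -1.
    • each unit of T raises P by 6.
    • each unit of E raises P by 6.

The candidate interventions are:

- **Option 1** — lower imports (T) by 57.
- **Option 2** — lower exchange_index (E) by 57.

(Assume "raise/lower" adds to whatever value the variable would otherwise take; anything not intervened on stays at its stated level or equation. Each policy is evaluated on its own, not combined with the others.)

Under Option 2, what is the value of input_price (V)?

Option 2 (E − 57):
  T = 28
  E = 186 + 28 (−57 from intervention) = 157
  V = 8 + 3·28 + 5·157 = 877

877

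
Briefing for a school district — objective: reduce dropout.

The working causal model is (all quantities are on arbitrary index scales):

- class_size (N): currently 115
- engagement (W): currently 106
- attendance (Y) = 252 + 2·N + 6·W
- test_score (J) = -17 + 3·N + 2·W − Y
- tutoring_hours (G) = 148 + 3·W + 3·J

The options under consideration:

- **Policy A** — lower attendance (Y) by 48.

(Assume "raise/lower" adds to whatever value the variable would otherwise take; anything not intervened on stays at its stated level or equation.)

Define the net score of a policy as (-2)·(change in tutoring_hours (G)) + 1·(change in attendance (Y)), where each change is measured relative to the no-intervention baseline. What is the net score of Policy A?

Baseline:
  N = 115
  W = 106
  Y = 252 + 2·115 + 6·106 = 1118
  J = -17 + 3·115 + 2·106 − 1118 = -578
  G = 148 + 3·106 + 3·(-578) = -1268
Policy A (Y − 48):
  N = 115
  W = 106
  Y = 252 + 2·115 + 6·106 (−48 from intervention) = 1070
  J = -17 + 3·115 + 2·106 − 1070 = -530
  G = 148 + 3·106 + 3·(-530) = -1124
ΔG = -1124 − (-1268) = 144; ΔY = 1070 − 1118 = -48
Score = (-2)·144 + 1·(-48) = -336

-336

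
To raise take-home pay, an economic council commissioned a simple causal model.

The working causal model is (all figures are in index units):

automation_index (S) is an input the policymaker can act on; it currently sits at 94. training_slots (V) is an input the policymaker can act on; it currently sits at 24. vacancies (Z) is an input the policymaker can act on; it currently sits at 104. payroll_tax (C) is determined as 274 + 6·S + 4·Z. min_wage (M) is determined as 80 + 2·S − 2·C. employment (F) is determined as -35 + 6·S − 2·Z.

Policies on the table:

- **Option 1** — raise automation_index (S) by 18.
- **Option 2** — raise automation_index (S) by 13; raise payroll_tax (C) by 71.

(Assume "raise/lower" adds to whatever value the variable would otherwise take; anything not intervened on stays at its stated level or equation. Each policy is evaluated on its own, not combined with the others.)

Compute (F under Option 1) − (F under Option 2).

30

Option 1 (S + 18):
  S = 94 + 18 = 112
  Z = 104
  F = -35 + 6·112 − 2·104 = 429
Option 2 (S + 13, C + 71):
  S = 94 + 13 = 107
  Z = 104
  F = -35 + 6·107 − 2·104 = 399
F: 429 − 399 = 30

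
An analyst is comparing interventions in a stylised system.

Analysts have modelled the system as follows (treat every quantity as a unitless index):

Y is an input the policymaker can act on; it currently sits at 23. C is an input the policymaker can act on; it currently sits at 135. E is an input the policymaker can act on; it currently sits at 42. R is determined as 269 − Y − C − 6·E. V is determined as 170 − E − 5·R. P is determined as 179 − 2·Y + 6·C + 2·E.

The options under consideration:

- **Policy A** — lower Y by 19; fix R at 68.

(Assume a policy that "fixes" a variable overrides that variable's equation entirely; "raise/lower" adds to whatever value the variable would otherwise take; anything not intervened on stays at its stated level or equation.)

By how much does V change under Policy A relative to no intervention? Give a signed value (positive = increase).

-1045

Baseline:
  Y = 23
  C = 135
  E = 42
  R = 269 − 23 − 135 − 6·42 = -141
  V = 170 − 42 − 5·(-141) = 833
Policy A (Y − 19, R := 68):
  Y = 23 − 19 = 4
  C = 135
  E = 42
  R = 68
  V = 170 − 42 − 5·68 = -212
Change in V: -212 − 833 = -1045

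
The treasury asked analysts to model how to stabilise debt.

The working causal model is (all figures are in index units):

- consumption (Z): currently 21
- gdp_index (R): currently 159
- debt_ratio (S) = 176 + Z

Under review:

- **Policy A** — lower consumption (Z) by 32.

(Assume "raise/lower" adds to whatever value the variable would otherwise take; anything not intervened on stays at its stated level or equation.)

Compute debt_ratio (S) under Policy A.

165

Policy A (Z − 32):
  Z = 21 − 32 = -11
  S = 176 + (-11) = 165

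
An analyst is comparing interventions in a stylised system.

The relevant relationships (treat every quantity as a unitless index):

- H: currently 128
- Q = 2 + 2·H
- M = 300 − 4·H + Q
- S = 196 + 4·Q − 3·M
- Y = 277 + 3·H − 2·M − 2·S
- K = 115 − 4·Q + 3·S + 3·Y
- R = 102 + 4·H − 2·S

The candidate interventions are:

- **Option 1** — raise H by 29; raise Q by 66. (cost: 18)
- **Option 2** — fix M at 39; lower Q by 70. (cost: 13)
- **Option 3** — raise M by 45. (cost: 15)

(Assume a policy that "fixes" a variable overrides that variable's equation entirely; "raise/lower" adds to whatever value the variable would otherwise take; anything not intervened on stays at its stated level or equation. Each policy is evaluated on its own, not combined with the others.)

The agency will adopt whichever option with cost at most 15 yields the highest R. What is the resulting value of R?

Option 2 (M := 39, Q − 70):
  H = 128
  Q = 2 + 2·128 (−70 from intervention) = 188
  M = 39
  S = 196 + 4·188 − 3·39 = 831
  R = 102 + 4·128 − 2·831 = -1048
Option 3 (M + 45):
  H = 128
  Q = 2 + 2·128 = 258
  M = 300 − 4·128 + 258 (+45 from intervention) = 91
  S = 196 + 4·258 − 3·91 = 955
  R = 102 + 4·128 − 2·955 = -1296
Comparing — Option 2: R=-1048, Option 3: R=-1296. Highest is -1048 (Option 2).

-1048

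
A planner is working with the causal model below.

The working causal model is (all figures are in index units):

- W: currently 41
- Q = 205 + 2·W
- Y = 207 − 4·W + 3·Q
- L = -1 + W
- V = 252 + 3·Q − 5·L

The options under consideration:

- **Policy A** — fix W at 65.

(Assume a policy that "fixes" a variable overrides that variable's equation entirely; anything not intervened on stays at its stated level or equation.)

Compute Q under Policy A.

Policy A (W := 65):
  W = 65
  Q = 205 + 2·65 = 335

335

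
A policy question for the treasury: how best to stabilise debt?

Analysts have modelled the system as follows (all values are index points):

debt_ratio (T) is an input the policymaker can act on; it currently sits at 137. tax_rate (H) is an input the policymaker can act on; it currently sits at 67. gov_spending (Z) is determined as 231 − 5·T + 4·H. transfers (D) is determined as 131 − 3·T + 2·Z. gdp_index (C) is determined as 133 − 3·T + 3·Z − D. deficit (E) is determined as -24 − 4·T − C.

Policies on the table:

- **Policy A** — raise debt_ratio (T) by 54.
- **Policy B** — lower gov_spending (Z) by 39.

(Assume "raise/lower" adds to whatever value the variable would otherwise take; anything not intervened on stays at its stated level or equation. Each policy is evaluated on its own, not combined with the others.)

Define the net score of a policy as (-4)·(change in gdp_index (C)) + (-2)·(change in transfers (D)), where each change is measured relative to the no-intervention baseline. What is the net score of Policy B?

312

Baseline:
  T = 137
  H = 67
  Z = 231 − 5·137 + 4·67 = -186
  D = 131 − 3·137 + 2·(-186) = -652
  C = 133 − 3·137 + 3·(-186) − (-652) = -184
Policy B (Z − 39):
  T = 137
  H = 67
  Z = 231 − 5·137 + 4·67 (−39 from intervention) = -225
  D = 131 − 3·137 + 2·(-225) = -730
  C = 133 − 3·137 + 3·(-225) − (-730) = -223
ΔC = -223 − (-184) = -39; ΔD = -730 − (-652) = -78
Score = (-4)·(-39) + (-2)·(-78) = 312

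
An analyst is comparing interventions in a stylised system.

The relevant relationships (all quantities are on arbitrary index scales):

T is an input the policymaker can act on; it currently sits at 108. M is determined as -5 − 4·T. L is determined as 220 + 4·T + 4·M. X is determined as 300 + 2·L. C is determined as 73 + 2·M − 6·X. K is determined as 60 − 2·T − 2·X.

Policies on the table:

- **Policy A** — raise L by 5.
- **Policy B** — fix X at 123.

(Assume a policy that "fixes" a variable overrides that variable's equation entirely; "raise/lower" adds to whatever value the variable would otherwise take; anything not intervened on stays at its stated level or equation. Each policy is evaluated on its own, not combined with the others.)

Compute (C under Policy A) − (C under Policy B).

Policy A (L + 5):
  T = 108
  M = -5 − 4·108 = -437
  L = 220 + 4·108 + 4·(-437) (+5 from intervention) = -1091
  X = 300 + 2·(-1091) = -1882
  C = 73 + 2·(-437) − 6·(-1882) = 10491
Policy B (X := 123):
  T = 108
  M = -5 − 4·108 = -437
  L = 220 + 4·108 + 4·(-437) = -1096
  X = 123
  C = 73 + 2·(-437) − 6·123 = -1539
C: 10491 − (-1539) = 12030

12030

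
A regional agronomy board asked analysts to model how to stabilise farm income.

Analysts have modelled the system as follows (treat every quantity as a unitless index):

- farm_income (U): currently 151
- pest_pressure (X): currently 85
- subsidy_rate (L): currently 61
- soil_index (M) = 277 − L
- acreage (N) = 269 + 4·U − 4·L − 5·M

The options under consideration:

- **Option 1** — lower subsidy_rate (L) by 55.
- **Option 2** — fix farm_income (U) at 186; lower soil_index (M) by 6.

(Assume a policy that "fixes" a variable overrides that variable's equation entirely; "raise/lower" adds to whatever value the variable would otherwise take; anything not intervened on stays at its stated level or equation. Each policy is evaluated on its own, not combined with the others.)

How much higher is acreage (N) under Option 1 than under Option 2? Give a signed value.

Option 1 (L − 55):
  U = 151
  L = 61 − 55 = 6
  M = 277 − 6 = 271
  N = 269 + 4·151 − 4·6 − 5·271 = -506
Option 2 (U := 186, M − 6):
  U = 186
  L = 61
  M = 277 − 61 (−6 from intervention) = 210
  N = 269 + 4·186 − 4·61 − 5·210 = -281
N: -506 − (-281) = -225

-225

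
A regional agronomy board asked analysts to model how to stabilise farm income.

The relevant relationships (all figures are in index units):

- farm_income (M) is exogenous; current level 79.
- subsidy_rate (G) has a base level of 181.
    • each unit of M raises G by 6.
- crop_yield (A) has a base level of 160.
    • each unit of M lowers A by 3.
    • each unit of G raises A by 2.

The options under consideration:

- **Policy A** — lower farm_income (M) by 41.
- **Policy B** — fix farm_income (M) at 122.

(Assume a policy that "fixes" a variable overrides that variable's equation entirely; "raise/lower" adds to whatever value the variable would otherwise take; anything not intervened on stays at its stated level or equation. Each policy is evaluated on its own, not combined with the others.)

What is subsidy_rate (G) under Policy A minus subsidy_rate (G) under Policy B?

-504

Policy A (M − 41):
  M = 79 − 41 = 38
  G = 181 + 6·38 = 409
Policy B (M := 122):
  M = 122
  G = 181 + 6·122 = 913
G: 409 − 913 = -504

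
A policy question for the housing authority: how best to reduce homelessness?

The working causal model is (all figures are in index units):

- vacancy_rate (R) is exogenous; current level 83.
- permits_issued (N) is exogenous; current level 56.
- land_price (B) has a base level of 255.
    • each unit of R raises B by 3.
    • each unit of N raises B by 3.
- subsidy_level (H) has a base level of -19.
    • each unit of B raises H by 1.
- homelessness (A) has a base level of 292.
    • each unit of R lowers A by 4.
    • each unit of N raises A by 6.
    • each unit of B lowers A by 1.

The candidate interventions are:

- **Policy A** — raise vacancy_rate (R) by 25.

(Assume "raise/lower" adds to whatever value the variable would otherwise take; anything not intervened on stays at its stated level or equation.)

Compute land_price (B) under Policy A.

747

Policy A (R + 25):
  R = 83 + 25 = 108
  N = 56
  B = 255 + 3·108 + 3·56 = 747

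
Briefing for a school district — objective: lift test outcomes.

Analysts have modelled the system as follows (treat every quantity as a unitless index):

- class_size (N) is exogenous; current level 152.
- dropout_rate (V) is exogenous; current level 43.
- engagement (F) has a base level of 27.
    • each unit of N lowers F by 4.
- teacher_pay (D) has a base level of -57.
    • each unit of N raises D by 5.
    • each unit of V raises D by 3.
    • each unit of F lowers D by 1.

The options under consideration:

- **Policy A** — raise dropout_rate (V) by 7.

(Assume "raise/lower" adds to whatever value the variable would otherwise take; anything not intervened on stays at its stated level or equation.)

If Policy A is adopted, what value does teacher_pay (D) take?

1434

Policy A (V + 7):
  N = 152
  V = 43 + 7 = 50
  F = 27 − 4·152 = -581
  D = -57 + 5·152 + 3·50 − (-581) = 1434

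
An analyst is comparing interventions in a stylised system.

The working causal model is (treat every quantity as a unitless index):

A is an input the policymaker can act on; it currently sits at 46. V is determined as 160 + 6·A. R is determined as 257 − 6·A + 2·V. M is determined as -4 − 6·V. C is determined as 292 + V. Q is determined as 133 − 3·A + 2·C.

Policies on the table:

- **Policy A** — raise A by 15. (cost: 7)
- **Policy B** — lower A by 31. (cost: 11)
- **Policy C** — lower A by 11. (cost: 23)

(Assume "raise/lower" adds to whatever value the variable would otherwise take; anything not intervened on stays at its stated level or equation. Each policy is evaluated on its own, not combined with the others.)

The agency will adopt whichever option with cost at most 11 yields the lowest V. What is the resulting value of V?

Policy A (A + 15):
  A = 46 + 15 = 61
  V = 160 + 6·61 = 526
Policy B (A − 31):
  A = 46 − 31 = 15
  V = 160 + 6·15 = 250
Comparing — Policy A: V=526, Policy B: V=250. Lowest is 250 (Policy B).

250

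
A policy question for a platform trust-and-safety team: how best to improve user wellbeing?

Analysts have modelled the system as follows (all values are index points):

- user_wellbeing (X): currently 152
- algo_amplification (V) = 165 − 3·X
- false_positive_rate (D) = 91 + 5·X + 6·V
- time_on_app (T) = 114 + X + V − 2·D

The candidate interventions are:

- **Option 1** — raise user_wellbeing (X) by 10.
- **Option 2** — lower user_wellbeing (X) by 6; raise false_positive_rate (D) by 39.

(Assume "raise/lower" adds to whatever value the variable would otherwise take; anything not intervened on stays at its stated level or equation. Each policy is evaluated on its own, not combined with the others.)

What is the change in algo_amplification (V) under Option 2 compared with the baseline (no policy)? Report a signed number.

Baseline:
  X = 152
  V = 165 − 3·152 = -291
Option 2 (X − 6, D + 39):
  X = 152 − 6 = 146
  V = 165 − 3·146 = -273
Change in V: -273 − (-291) = 18

18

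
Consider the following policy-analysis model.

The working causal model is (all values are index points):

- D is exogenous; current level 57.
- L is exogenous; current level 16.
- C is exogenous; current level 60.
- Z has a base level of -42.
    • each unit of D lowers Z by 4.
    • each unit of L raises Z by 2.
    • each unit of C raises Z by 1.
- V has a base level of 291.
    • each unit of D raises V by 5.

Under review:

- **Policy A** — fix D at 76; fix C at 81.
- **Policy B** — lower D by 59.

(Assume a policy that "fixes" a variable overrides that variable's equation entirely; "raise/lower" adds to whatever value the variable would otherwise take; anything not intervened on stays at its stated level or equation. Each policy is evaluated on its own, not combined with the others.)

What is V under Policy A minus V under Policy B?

390

Policy A (D := 76, C := 81):
  D = 76
  V = 291 + 5·76 = 671
Policy B (D − 59):
  D = 57 − 59 = -2
  V = 291 + 5·(-2) = 281
V: 671 − 281 = 390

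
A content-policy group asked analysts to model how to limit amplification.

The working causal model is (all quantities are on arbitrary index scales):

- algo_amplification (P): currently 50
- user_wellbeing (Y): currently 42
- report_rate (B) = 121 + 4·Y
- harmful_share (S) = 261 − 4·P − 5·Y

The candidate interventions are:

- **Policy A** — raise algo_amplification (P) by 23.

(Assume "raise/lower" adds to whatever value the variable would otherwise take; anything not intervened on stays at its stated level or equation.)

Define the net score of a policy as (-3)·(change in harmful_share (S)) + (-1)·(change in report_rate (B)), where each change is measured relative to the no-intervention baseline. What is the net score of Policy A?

Baseline:
  P = 50
  Y = 42
  B = 121 + 4·42 = 289
  S = 261 − 4·50 − 5·42 = -149
Policy A (P + 23):
  P = 50 + 23 = 73
  Y = 42
  B = 121 + 4·42 = 289
  S = 261 − 4·73 − 5·42 = -241
ΔS = -241 − (-149) = -92; ΔB = 289 − 289 = 0
Score = (-3)·(-92) + (-1)·0 = 276

276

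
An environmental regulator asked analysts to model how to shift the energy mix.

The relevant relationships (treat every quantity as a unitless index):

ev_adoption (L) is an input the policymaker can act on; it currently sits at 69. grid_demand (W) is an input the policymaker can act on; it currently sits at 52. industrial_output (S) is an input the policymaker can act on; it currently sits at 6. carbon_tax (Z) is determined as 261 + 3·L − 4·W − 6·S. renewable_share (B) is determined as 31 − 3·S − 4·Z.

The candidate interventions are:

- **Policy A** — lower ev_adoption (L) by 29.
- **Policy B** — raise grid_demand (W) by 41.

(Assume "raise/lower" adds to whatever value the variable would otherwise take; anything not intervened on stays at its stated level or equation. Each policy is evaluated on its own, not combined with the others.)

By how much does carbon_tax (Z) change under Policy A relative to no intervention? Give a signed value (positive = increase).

Baseline:
  L = 69
  W = 52
  S = 6
  Z = 261 + 3·69 − 4·52 − 6·6 = 224
Policy A (L − 29):
  L = 69 − 29 = 40
  W = 52
  S = 6
  Z = 261 + 3·40 − 4·52 − 6·6 = 137
Change in Z: 137 − 224 = -87

-87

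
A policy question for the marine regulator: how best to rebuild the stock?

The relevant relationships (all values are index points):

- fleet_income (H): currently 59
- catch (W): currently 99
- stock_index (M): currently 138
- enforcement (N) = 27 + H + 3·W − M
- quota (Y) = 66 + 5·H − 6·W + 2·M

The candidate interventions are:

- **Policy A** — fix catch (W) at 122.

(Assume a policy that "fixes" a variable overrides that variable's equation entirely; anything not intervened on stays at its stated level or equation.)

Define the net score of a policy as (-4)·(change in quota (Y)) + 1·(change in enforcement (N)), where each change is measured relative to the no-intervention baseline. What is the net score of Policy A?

621

Baseline:
  H = 59
  W = 99
  M = 138
  N = 27 + 59 + 3·99 − 138 = 245
  Y = 66 + 5·59 − 6·99 + 2·138 = 43
Policy A (W := 122):
  H = 59
  W = 122
  M = 138
  N = 27 + 59 + 3·122 − 138 = 314
  Y = 66 + 5·59 − 6·122 + 2·138 = -95
ΔY = -95 − 43 = -138; ΔN = 314 − 245 = 69
Score = (-4)·(-138) + 1·69 = 621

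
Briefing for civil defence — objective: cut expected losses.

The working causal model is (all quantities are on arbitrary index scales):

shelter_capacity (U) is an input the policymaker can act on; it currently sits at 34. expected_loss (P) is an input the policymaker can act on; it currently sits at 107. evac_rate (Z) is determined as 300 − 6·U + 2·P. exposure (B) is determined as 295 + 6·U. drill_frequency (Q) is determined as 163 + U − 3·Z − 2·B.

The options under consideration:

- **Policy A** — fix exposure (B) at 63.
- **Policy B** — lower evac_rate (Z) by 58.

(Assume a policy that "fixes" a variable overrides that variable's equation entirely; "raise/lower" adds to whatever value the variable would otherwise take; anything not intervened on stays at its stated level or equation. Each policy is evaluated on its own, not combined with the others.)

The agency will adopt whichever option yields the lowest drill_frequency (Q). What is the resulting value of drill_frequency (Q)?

Policy A (B := 63):
  U = 34
  P = 107
  Z = 300 − 6·34 + 2·107 = 310
  B = 63
  Q = 163 + 34 − 3·310 − 2·63 = -859
Policy B (Z − 58):
  U = 34
  P = 107
  Z = 300 − 6·34 + 2·107 (−58 from intervention) = 252
  B = 295 + 6·34 = 499
  Q = 163 + 34 − 3·252 − 2·499 = -1557
Comparing — Policy A: Q=-859, Policy B: Q=-1557. Lowest is -1557 (Policy B).

-1557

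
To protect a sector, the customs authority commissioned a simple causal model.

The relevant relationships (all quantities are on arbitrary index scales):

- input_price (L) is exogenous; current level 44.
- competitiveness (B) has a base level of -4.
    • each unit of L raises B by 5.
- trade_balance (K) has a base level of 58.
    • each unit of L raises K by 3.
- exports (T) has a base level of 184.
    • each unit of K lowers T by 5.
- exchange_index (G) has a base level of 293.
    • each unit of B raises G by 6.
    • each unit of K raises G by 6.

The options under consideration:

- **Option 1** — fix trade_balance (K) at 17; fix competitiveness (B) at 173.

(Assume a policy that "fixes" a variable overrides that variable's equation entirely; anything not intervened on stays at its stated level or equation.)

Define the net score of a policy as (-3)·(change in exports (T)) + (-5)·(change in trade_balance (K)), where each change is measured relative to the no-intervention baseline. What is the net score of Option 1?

Baseline:
  L = 44
  K = 58 + 3·44 = 190
  T = 184 − 5·190 = -766
Option 1 (K := 17, B := 173):
  L = 44
  K = 17
  T = 184 − 5·17 = 99
ΔT = 99 − (-766) = 865; ΔK = 17 − 190 = -173
Score = (-3)·865 + (-5)·(-173) = -1730

-1730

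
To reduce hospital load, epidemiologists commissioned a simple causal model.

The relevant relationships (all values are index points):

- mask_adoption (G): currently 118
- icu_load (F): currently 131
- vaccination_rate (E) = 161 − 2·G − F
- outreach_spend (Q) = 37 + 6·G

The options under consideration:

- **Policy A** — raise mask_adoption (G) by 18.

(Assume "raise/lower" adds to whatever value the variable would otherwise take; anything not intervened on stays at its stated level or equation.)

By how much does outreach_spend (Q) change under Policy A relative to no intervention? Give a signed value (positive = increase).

108

Baseline:
  G = 118
  Q = 37 + 6·118 = 745
Policy A (G + 18):
  G = 118 + 18 = 136
  Q = 37 + 6·136 = 853
Change in Q: 853 − 745 = 108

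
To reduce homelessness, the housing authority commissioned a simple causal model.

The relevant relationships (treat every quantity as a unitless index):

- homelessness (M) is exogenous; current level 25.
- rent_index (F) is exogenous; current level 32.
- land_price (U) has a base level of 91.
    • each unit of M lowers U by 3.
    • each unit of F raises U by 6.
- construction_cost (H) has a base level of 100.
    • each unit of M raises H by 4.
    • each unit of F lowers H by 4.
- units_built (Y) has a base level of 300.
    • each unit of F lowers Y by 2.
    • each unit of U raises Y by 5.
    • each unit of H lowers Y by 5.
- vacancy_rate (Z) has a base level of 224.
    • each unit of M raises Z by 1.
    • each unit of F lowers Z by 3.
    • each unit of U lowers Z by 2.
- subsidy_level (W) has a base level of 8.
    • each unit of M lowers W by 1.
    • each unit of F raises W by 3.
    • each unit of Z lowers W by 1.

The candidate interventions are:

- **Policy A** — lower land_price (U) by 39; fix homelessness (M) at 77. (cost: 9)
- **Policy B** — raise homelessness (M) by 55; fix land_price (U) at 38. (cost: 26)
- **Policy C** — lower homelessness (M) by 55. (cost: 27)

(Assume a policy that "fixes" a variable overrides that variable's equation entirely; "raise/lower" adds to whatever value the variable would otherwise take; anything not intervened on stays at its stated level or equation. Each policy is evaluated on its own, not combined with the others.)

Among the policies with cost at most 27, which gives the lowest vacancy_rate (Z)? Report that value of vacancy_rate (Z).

Policy A (U − 39, M := 77):
  M = 77
  F = 32
  U = 91 − 3·77 + 6·32 (−39 from intervention) = 13
  Z = 224 + 77 − 3·32 − 2·13 = 179
Policy B (M + 55, U := 38):
  M = 25 + 55 = 80
  F = 32
  U = 38
  Z = 224 + 80 − 3·32 − 2·38 = 132
Policy C (M − 55):
  M = 25 − 55 = -30
  F = 32
  U = 91 − 3·(-30) + 6·32 = 373
  Z = 224 + (-30) − 3·32 − 2·373 = -648
Comparing — Policy A: Z=179, Policy B: Z=132, Policy C: Z=-648. Lowest is -648 (Policy C).

-648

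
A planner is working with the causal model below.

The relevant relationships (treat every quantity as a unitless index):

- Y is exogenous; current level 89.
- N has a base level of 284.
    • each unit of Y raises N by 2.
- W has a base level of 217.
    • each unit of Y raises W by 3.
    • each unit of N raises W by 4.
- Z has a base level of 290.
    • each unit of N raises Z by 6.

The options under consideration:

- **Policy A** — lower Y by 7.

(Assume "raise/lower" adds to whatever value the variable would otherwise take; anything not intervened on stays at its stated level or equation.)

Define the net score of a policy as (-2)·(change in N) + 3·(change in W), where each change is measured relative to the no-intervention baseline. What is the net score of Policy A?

-203

Baseline:
  Y = 89
  N = 284 + 2·89 = 462
  W = 217 + 3·89 + 4·462 = 2332
Policy A (Y − 7):
  Y = 89 − 7 = 82
  N = 284 + 2·82 = 448
  W = 217 + 3·82 + 4·448 = 2255
ΔN = 448 − 462 = -14; ΔW = 2255 − 2332 = -77
Score = (-2)·(-14) + 3·(-77) = -203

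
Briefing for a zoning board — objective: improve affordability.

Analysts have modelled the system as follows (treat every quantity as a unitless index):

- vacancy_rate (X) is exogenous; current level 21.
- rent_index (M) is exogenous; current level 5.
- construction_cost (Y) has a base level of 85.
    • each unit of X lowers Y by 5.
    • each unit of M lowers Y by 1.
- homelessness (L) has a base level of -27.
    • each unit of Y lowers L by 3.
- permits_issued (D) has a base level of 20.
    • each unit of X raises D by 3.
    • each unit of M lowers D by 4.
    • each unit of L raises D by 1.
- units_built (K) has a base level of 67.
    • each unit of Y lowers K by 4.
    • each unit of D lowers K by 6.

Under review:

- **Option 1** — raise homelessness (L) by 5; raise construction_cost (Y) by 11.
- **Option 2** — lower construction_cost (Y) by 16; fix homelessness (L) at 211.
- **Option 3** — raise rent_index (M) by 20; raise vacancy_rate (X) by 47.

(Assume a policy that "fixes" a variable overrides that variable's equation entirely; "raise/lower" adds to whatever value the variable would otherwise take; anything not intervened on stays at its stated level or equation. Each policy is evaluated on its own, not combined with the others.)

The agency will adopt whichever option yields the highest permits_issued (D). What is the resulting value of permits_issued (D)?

Option 1 (L + 5, Y + 11):
  X = 21
  M = 5
  Y = 85 − 5·21 − 5 (+11 from intervention) = -14
  L = -27 − 3·(-14) (+5 from intervention) = 20
  D = 20 + 3·21 − 4·5 + 20 = 83
Option 2 (Y − 16, L := 211):
  X = 21
  M = 5
  Y = 85 − 5·21 − 5 (−16 from intervention) = -41
  L = 211
  D = 20 + 3·21 − 4·5 + 211 = 274
Option 3 (M + 20, X + 47):
  X = 21 + 47 = 68
  M = 5 + 20 = 25
  Y = 85 − 5·68 − 25 = -280
  L = -27 − 3·(-280) = 813
  D = 20 + 3·68 − 4·25 + 813 = 937
Comparing — Option 1: D=83, Option 2: D=274, Option 3: D=937. Highest is 937 (Option 3).

937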